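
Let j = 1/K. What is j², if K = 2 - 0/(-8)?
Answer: ¼ ≈ 0.25000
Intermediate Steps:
K = 2 (K = 2 - 0*(-1)/8 = 2 - 1*0 = 2 + 0 = 2)
j = ½ (j = 1/2 = ½ ≈ 0.50000)
j² = (½)² = ¼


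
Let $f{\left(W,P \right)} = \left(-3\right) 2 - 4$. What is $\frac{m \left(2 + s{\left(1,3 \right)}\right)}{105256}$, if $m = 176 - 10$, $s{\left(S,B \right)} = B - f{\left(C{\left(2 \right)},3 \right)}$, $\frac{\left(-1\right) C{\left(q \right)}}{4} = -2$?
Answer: $\frac{1245}{52628} \approx 0.023657$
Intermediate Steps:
$C{\left(q \right)} = 8$ ($C{\left(q \right)} = \left(-4\right) \left(-2\right) = 8$)
$f{\left(W,P \right)} = -10$ ($f{\left(W,P \right)} = -6 - 4 = -10$)
$s{\left(S,B \right)} = 10 + B$ ($s{\left(S,B \right)} = B - -10 = B + 10 = 10 + B$)
$m = 166$ ($m = 176 - 10 = 166$)
$\frac{m \left(2 + s{\left(1,3 \right)}\right)}{105256} = \frac{166 \left(2 + \left(10 + 3\right)\right)}{105256} = 166 \left(2 + 13\right) \frac{1}{105256} = 166 \cdot 15 \cdot \frac{1}{105256} = 2490 \cdot \frac{1}{105256} = \frac{1245}{52628}$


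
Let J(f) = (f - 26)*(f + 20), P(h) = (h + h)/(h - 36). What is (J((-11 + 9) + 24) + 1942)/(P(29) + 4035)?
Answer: 12418/28187 ≈ 0.44056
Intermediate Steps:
P(h) = 2*h/(-36 + h) (P(h) = (2*h)/(-36 + h) = 2*h/(-36 + h))
J(f) = (-26 + f)*(20 + f)
(J((-11 + 9) + 24) + 1942)/(P(29) + 4035) = ((-520 + ((-11 + 9) + 24)**2 - 6*((-11 + 9) + 24)) + 1942)/(2*29/(-36 + 29) + 4035) = ((-520 + (-2 + 24)**2 - 6*(-2 + 24)) + 1942)/(2*29/(-7) + 4035) = ((-520 + 22**2 - 6*22) + 1942)/(2*29*(-1/7) + 4035) = ((-520 + 484 - 132) + 1942)/(-58/7 + 4035) = (-168 + 1942)/(28187/7) = 1774*(7/28187) = 12418/28187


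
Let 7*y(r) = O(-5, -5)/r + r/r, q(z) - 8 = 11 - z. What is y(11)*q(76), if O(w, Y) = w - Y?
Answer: -57/7 ≈ -8.1429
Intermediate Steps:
q(z) = 19 - z (q(z) = 8 + (11 - z) = 19 - z)
y(r) = ⅐ (y(r) = ((-5 - 1*(-5))/r + r/r)/7 = ((-5 + 5)/r + 1)/7 = (0/r + 1)/7 = (0 + 1)/7 = (⅐)*1 = ⅐)
y(11)*q(76) = (19 - 1*76)/7 = (19 - 76)/7 = (⅐)*(-57) = -57/7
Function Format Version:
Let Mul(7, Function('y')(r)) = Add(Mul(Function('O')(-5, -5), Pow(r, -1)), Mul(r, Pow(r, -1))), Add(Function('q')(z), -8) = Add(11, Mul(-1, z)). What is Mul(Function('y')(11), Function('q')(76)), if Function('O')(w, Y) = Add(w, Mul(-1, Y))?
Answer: Rational(-57, 7) ≈ -8.1429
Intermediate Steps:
Function('q')(z) = Add(19, Mul(-1, z)) (Function('q')(z) = Add(8, Add(11, Mul(-1, z))) = Add(19, Mul(-1, z)))
Function('y')(r) = Rational(1, 7) (Function('y')(r) = Mul(Rational(1, 7), Add(Mul(Add(-5, Mul(-1, -5)), Pow(r, -1)), Mul(r, Pow(r, -1)))) = Mul(Rational(1, 7), Add(Mul(Add(-5, 5), Pow(r, -1)), 1)) = Mul(Rational(1, 7), Add(Mul(0, Pow(r, -1)), 1)) = Mul(Rational(1, 7), Add(0, 1)) = Mul(Rational(1, 7), 1) = Rational(1, 7))
Mul(Function('y')(11), Function('q')(76)) = Mul(Rational(1, 7), Add(19, Mul(-1, 76))) = Mul(Rational(1, 7), Add(19, -76)) = Mul(Rational(1, 7), -57) = Rational(-57, 7)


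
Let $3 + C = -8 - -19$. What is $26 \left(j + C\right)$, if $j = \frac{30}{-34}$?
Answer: $\frac{3146}{17} \approx 185.06$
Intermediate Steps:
$j = - \frac{15}{17}$ ($j = 30 \left(- \frac{1}{34}\right) = - \frac{15}{17} \approx -0.88235$)
$C = 8$ ($C = -3 - -11 = -3 + \left(-8 + 19\right) = -3 + 11 = 8$)
$26 \left(j + C\right) = 26 \left(- \frac{15}{17} + 8\right) = 26 \cdot \frac{121}{17} = \frac{3146}{17}$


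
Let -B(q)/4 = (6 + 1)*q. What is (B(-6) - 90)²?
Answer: 6084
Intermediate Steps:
B(q) = -28*q (B(q) = -4*(6 + 1)*q = -28*q)
(B(-6) - 90)² = (-28*(-6) - 90)² = (168 - 90)² = 78² = 6084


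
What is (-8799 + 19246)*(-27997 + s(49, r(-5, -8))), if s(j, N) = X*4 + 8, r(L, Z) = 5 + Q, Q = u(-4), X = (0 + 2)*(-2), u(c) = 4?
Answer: -292568235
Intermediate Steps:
X = -4 (X = 2*(-2) = -4)
Q = 4
r(L, Z) = 9 (r(L, Z) = 5 + 4 = 9)
s(j, N) = -8 (s(j, N) = -4*4 + 8 = -16 + 8 = -8)
(-8799 + 19246)*(-27997 + s(49, r(-5, -8))) = (-8799 + 19246)*(-27997 - 8) = 10447*(-28005) = -292568235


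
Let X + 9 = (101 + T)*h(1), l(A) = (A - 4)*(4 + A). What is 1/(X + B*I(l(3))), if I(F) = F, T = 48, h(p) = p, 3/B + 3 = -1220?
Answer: 1223/171241 ≈ 0.0071420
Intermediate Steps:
B = -3/1223 (B = 3/(-3 - 1220) = 3/(-1223) = 3*(-1/1223) = -3/1223 ≈ -0.0024530)
l(A) = (-4 + A)*(4 + A)
X = 140 (X = -9 + (101 + 48)*1 = -9 + 149*1 = -9 + 149 = 140)
1/(X + B*I(l(3))) = 1/(140 - 3*(-16 + 3²)/1223) = 1/(140 - 3*(-16 + 9)/1223) = 1/(140 - 3/1223*(-7)) = 1/(140 + 21/1223) = 1/(171241/1223) = 1223/171241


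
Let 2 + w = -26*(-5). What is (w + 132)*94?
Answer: 24440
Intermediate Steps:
w = 128 (w = -2 - 26*(-5) = -2 + 130 = 128)
(w + 132)*94 = (128 + 132)*94 = 260*94 = 24440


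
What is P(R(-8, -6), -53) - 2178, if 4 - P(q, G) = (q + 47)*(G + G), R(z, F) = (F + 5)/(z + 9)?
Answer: 2702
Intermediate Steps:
R(z, F) = (5 + F)/(9 + z)
P(q, G) = 4 - 2*G*(47 + q) (P(q, G) = 4 - (q + 47)*(G + G) = 4 - (47 + q)*2*G = 4 - 2*G*(47 + q))
P(R(-8, -6), -53) - 2178 = (4 - 94*(-53) - 2*(-53)*(5 - 6)/(9 - 8)) - 2178 = (4 + 4982 - 2*(-53)*-1/1) - 2178 = (4 + 4982 - 2*(-53)*1*(-1)) - 2178 = (4 + 4982 - 2*(-53)*(-1)) - 2178 = (4 + 4982 - 106) - 2178 = 4880 - 2178 = 2702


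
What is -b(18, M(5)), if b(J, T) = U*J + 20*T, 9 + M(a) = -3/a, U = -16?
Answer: 480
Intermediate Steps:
M(a) = -9 - 3/a
b(J, T) = -16*J + 20*T
-b(18, M(5)) = -(-16*18 + 20*(-9 - 3/5)) = -(-288 + 20*(-9 - 3*⅕)) = -(-288 + 20*(-9 - ⅗)) = -(-288 + 20*(-48/5)) = -(-288 - 192) = -1*(-480) = 480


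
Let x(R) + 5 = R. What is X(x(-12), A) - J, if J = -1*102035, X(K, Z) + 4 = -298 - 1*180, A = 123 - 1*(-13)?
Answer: 101553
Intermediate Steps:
x(R) = -5 + R
A = 136 (A = 123 + 13 = 136)
X(K, Z) = -482 (X(K, Z) = -4 + (-298 - 1*180) = -4 + (-298 - 180) = -4 - 478 = -482)
J = -102035
X(x(-12), A) - J = -482 - 1*(-102035) = -482 + 102035 = 101553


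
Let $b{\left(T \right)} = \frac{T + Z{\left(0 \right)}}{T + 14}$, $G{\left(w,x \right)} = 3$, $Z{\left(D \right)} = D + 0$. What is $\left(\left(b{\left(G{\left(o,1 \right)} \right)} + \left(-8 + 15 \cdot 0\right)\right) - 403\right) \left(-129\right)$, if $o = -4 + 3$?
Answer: $\frac{900936}{17} \approx 52996.0$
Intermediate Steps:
$o = -1$
$Z{\left(D \right)} = D$
$b{\left(T \right)} = \frac{T}{14 + T}$ ($b{\left(T \right)} = \frac{T + 0}{T + 14} = \frac{T}{14 + T}$)
$\left(\left(b{\left(G{\left(o,1 \right)} \right)} + \left(-8 + 15 \cdot 0\right)\right) - 403\right) \left(-129\right) = \left(\left(\frac{3}{14 + 3} + \left(-8 + 15 \cdot 0\right)\right) - 403\right) \left(-129\right) = \left(\left(\frac{3}{17} + \left(-8 + 0\right)\right) - 403\right) \left(-129\right) = \left(\left(3 \cdot \frac{1}{17} - 8\right) - 403\right) \left(-129\right) = \left(\left(\frac{3}{17} - 8\right) - 403\right) \left(-129\right) = \left(- \frac{133}{17} - 403\right) \left(-129\right) = \left(- \frac{6984}{17}\right) \left(-129\right) = \frac{900936}{17}$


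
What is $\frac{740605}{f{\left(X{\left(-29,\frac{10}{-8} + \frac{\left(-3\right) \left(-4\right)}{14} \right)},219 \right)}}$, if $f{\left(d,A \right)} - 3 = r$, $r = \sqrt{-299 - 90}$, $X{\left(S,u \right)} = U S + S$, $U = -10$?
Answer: $\frac{2221815}{398} - \frac{740605 i \sqrt{389}}{398} \approx 5582.5 - 36701.0 i$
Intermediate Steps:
$X{\left(S,u \right)} = - 9 S$ ($X{\left(S,u \right)} = - 10 S + S = - 9 S$)
$r = i \sqrt{389}$ ($r = \sqrt{-299 - 90} = \sqrt{-389} = i \sqrt{389} \approx 19.723 i$)
$f{\left(d,A \right)} = 3 + i \sqrt{389}$
$\frac{740605}{f{\left(X{\left(-29,\frac{10}{-8} + \frac{\left(-3\right) \left(-4\right)}{14} \right)},219 \right)}} = \frac{740605}{3 + i \sqrt{389}}$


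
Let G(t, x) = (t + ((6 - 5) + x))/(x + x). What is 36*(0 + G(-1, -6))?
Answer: 18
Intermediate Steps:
G(t, x) = (1 + t + x)/(2*x) (G(t, x) = (t + (1 + x))/((2*x)) = (1 + t + x)*(1/(2*x)) = (1 + t + x)/(2*x))
36*(0 + G(-1, -6)) = 36*(0 + (½)*(1 - 1 - 6)/(-6)) = 36*(0 + (½)*(-⅙)*(-6)) = 36*(0 + ½) = 36*(½) = 18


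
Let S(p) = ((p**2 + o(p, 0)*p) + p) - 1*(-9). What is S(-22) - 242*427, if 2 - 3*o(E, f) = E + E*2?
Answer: -310085/3 ≈ -1.0336e+5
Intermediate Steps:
o(E, f) = 2/3 - E (o(E, f) = 2/3 - (E + E*2)/3 = 2/3 - (E + 2*E)/3 = 2/3 - E)
S(p) = 9 + p + p**2 + p*(2/3 - p) (S(p) = ((p**2 + (2/3 - p)*p) + p) - 1*(-9) = ((p**2 + p*(2/3 - p)) + p) + 9 = (p + p**2 + p*(2/3 - p)) + 9 = 9 + p + p**2 + p*(2/3 - p))
S(-22) - 242*427 = (9 + (5/3)*(-22)) - 242*427 = (9 - 110/3) - 103334 = -83/3 - 103334 = -310085/3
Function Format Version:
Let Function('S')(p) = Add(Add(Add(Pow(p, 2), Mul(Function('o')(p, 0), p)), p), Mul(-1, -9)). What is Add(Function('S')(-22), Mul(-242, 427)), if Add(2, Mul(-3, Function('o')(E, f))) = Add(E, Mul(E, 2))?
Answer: Rational(-310085, 3) ≈ -1.0336e+5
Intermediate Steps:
Function('o')(E, f) = Add(Rational(2, 3), Mul(-1, E)) (Function('o')(E, f) = Add(Rational(2, 3), Mul(Rational(-1, 3), Add(E, Mul(E, 2)))) = Add(Rational(2, 3), Mul(Rational(-1, 3), Add(E, Mul(2, E)))) = Add(Rational(2, 3), Mul(Rational(-1, 3), Mul(3, E))) = Add(Rational(2, 3), Mul(-1, E)))
Function('S')(p) = Add(9, p, Pow(p, 2), Mul(p, Add(Rational(2, 3), Mul(-1, p)))) (Function('S')(p) = Add(Add(Add(Pow(p, 2), Mul(Add(Rational(2, 3), Mul(-1, p)), p)), p), Mul(-1, -9)) = Add(Add(Add(Pow(p, 2), Mul(p, Add(Rational(2, 3), Mul(-1, p)))), p), 9) = Add(Add(p, Pow(p, 2), Mul(p, Add(Rational(2, 3), Mul(-1, p)))), 9) = Add(9, p, Pow(p, 2), Mul(p, Add(Rational(2, 3), Mul(-1, p)))))
Add(Function('S')(-22), Mul(-242, 427)) = Add(Add(9, Mul(Rational(5, 3), -22)), Mul(-242, 427)) = Add(Add(9, Rational(-110, 3)), -103334) = Add(Rational(-83, 3), -103334) = Rational(-310085, 3)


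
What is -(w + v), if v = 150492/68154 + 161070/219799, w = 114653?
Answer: -286261125503821/2496696841 ≈ -1.1466e+5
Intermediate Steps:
v = 7342592648/2496696841 (v = 150492*(1/68154) + 161070*(1/219799) = 25082/11359 + 161070/219799 = 7342592648/2496696841 ≈ 2.9409)
-(w + v) = -(114653 + 7342592648/2496696841) = -1*286261125503821/2496696841 = -286261125503821/2496696841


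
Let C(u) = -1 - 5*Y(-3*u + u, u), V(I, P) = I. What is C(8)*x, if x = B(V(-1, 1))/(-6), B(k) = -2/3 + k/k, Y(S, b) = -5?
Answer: -4/3 ≈ -1.3333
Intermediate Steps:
C(u) = 24 (C(u) = -1 - 5*(-5) = -1 + 25 = 24)
B(k) = ⅓ (B(k) = -2*⅓ + 1 = -⅔ + 1 = ⅓)
x = -1/18 (x = (⅓)/(-6) = (⅓)*(-⅙) = -1/18 ≈ -0.055556)
C(8)*x = 24*(-1/18) = -4/3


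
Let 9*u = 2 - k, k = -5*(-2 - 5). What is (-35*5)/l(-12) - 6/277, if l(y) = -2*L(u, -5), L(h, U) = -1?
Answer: -48487/554 ≈ -87.522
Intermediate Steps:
k = 35 (k = -5*(-7) = 35)
u = -11/3 (u = (2 - 1*35)/9 = (2 - 35)/9 = (1/9)*(-33) = -11/3 ≈ -3.6667)
l(y) = 2 (l(y) = -2*(-1) = 2)
(-35*5)/l(-12) - 6/277 = -35*5/2 - 6/277 = -175*1/2 - 6*1/277 = -175/2 - 6/277 = -48487/554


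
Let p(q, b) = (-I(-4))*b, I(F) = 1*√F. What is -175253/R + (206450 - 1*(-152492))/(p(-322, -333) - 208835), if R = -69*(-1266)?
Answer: -14191247089972373/3809726393223474 - 239055372*I/43612500781 ≈ -3.725 - 0.0054813*I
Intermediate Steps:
I(F) = √F
p(q, b) = -2*I*b (p(q, b) = (-√(-4))*b = (-2*I)*b = -2*I*b)
R = 87354
-175253/R + (206450 - 1*(-152492))/(p(-322, -333) - 208835) = -175253/87354 + (206450 - 1*(-152492))/(-2*I*(-333) - 208835) = -175253*1/87354 + (206450 + 152492)/(666*I - 208835) = -175253/87354 + 358942/(-208835 + 666*I) = -175253/87354 + 358942*((-208835 - 666*I)/43612500781) = -175253/87354 + 358942*(-208835 - 666*I)/43612500781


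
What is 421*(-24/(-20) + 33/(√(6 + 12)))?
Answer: 2526/5 + 4631*√2/2 ≈ 3779.8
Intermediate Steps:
421*(-24/(-20) + 33/(√(6 + 12))) = 421*(-24*(-1/20) + 33/(√18)) = 421*(6/5 + 33/((3*√2))) = 421*(6/5 + 33*(√2/6)) = 421*(6/5 + 11*√2/2) = 2526/5 + 4631*√2/2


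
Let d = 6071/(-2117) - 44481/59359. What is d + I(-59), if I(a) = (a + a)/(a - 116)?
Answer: -64715349696/21991025525 ≈ -2.9428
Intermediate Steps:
I(a) = 2*a/(-116 + a) (I(a) = (2*a)/(-116 + a) = 2*a/(-116 + a))
d = -454534766/125663003 (d = 6071*(-1/2117) - 44481*1/59359 = -6071/2117 - 44481/59359 = -454534766/125663003 ≈ -3.6171)
d + I(-59) = -454534766/125663003 + 2*(-59)/(-116 - 59) = -454534766/125663003 + 2*(-59)/(-175) = -454534766/125663003 + 2*(-59)*(-1/175) = -454534766/125663003 + 118/175 = -64715349696/21991025525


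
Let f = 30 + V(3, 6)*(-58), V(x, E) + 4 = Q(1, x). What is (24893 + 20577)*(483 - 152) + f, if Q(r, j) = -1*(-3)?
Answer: 15050658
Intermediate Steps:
Q(r, j) = 3
V(x, E) = -1 (V(x, E) = -4 + 3 = -1)
f = 88 (f = 30 - 1*(-58) = 30 + 58 = 88)
(24893 + 20577)*(483 - 152) + f = (24893 + 20577)*(483 - 152) + 88 = 45470*331 + 88 = 15050570 + 88 = 15050658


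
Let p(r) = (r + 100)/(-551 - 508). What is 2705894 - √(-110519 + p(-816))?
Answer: 2705894 - I*√123944200395/1059 ≈ 2.7059e+6 - 332.44*I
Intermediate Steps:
p(r) = -100/1059 - r/1059 (p(r) = (100 + r)/(-1059) = (100 + r)*(-1/1059) = -100/1059 - r/1059)
2705894 - √(-110519 + p(-816)) = 2705894 - √(-110519 + (-100/1059 - 1/1059*(-816))) = 2705894 - √(-110519 + (-100/1059 + 272/353)) = 2705894 - √(-110519 + 716/1059) = 2705894 - √(-117038905/1059) = 2705894 - I*√123944200395/1059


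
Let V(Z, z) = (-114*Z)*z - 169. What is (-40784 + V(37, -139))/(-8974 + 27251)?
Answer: 77907/2611 ≈ 29.838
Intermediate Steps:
V(Z, z) = -169 - 114*Z*z (V(Z, z) = -114*Z*z - 169 = -169 - 114*Z*z)
(-40784 + V(37, -139))/(-8974 + 27251) = (-40784 + (-169 - 114*37*(-139)))/(-8974 + 27251) = (-40784 + (-169 + 586302))/18277 = (-40784 + 586133)*(1/18277) = 545349*(1/18277) = 77907/2611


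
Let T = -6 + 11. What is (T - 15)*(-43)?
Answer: 430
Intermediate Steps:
T = 5
(T - 15)*(-43) = (5 - 15)*(-43) = -10*(-43) = 430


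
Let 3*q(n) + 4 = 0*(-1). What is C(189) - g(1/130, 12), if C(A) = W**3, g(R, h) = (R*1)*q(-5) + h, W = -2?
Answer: -3898/195 ≈ -19.990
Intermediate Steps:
q(n) = -4/3 (q(n) = -4/3 + (0*(-1))/3 = -4/3 + (1/3)*0 = -4/3 + 0 = -4/3)
g(R, h) = h - 4*R/3 (g(R, h) = (R*1)*(-4/3) + h = R*(-4/3) + h = -4*R/3 + h = h - 4*R/3)
C(A) = -8 (C(A) = (-2)**3 = -8)
C(189) - g(1/130, 12) = -8 - (12 - 4/3/130) = -8 - (12 - 4/3*1/130) = -8 - (12 - 2/195) = -8 - 1*2338/195 = -8 - 2338/195 = -3898/195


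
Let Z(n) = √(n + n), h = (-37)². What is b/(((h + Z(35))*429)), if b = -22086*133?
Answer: -446816958/89331671 + 326382*√70/89331671 ≈ -4.9712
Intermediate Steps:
h = 1369
b = -2937438
Z(n) = √2*√n (Z(n) = √(2*n) = √2*√n)
b/(((h + Z(35))*429)) = -2937438*1/(429*(1369 + √2*√35)) = -2937438*1/(429*(1369 + √70)) = -2937438/(587301 + 429*√70)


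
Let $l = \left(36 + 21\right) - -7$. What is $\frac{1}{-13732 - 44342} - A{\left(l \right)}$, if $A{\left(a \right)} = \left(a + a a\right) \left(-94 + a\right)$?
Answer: $\frac{7247635199}{58074} \approx 1.248 \cdot 10^{5}$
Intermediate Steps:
$l = 64$ ($l = 57 + 7 = 64$)
$A{\left(a \right)} = \left(-94 + a\right) \left(a + a^{2}\right)$ ($A{\left(a \right)} = \left(a + a^{2}\right) \left(-94 + a\right) = \left(-94 + a\right) \left(a + a^{2}\right)$)
$\frac{1}{-13732 - 44342} - A{\left(l \right)} = \frac{1}{-13732 - 44342} - 64 \left(-94 + 64^{2} - 5952\right) = \frac{1}{-58074} - 64 \left(-94 + 4096 - 5952\right) = - \frac{1}{58074} - 64 \left(-1950\right) = - \frac{1}{58074} - -124800 = - \frac{1}{58074} + 124800 = \frac{7247635199}{58074}$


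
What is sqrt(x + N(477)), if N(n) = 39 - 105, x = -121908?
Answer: I*sqrt(121974) ≈ 349.25*I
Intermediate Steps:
N(n) = -66
sqrt(x + N(477)) = sqrt(-121908 - 66) = sqrt(-121974) = I*sqrt(121974)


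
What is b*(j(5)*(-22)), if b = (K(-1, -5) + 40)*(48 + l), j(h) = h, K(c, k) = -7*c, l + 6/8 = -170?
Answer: 1269235/2 ≈ 6.3462e+5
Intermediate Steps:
l = -683/4 (l = -¾ - 170 = -683/4 ≈ -170.75)
b = -23077/4 (b = (-7*(-1) + 40)*(48 - 683/4) = (7 + 40)*(-491/4) = 47*(-491/4) = -23077/4 ≈ -5769.3)
b*(j(5)*(-22)) = -115385*(-22)/4 = -23077/4*(-110) = 1269235/2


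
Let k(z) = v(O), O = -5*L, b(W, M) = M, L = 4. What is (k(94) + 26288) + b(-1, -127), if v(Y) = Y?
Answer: 26141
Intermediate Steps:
O = -20 (O = -5*4 = -20)
k(z) = -20
(k(94) + 26288) + b(-1, -127) = (-20 + 26288) - 127 = 26268 - 127 = 26141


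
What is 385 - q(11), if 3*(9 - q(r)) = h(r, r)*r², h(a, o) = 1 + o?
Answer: 860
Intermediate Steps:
q(r) = 9 - r²*(1 + r)/3 (q(r) = 9 - (1 + r)*r²/3 = 9 - r²*(1 + r)/3)
385 - q(11) = 385 - (9 - ⅓*11² - ⅓*11³) = 385 - (9 - ⅓*121 - ⅓*1331) = 385 - (9 - 121/3 - 1331/3) = 385 - 1*(-475) = 385 + 475 = 860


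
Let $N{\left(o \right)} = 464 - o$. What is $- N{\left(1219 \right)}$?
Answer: $755$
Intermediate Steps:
$- N{\left(1219 \right)} = - (464 - 1219) = \left(-1\right) \left(-755\right) = 755$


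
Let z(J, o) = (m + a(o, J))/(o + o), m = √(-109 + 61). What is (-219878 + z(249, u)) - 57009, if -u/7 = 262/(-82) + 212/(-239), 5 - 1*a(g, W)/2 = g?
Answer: -77530529221/280007 + 19598*I*√3/280007 ≈ -2.7689e+5 + 0.12123*I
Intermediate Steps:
m = 4*I*√3 (m = √(-48) = 4*I*√3 ≈ 6.9282*I)
a(g, W) = 10 - 2*g
u = 280007/9799 (u = -7*(262/(-82) + 212/(-239)) = -7*(262*(-1/82) + 212*(-1/239)) = -7*(-131/41 - 212/239) = -7*(-40001/9799) = 280007/9799 ≈ 28.575)
z(J, o) = (10 - 2*o + 4*I*√3)/(2*o) (z(J, o) = (4*I*√3 + (10 - 2*o))/(o + o) = (10 - 2*o + 4*I*√3)/((2*o)) = (10 - 2*o + 4*I*√3)*(1/(2*o)) = (10 - 2*o + 4*I*√3)/(2*o))
(-219878 + z(249, u)) - 57009 = (-219878 + (5 - 1*280007/9799 + 2*I*√3)/(280007/9799)) - 57009 = (-219878 + 9799*(5 - 280007/9799 + 2*I*√3)/280007) - 57009 = (-219878 + 9799*(-231012/9799 + 2*I*√3)/280007) - 57009 = (-219878 + (-231012/280007 + 19598*I*√3/280007)) - 57009 = (-61567610158/280007 + 19598*I*√3/280007) - 57009 = -77530529221/280007 + 19598*I*√3/280007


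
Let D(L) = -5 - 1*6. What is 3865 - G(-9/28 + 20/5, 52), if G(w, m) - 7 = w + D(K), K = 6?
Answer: 108229/28 ≈ 3865.3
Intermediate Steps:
D(L) = -11 (D(L) = -5 - 6 = -11)
G(w, m) = -4 + w (G(w, m) = 7 + (w - 11) = 7 + (-11 + w) = -4 + w)
3865 - G(-9/28 + 20/5, 52) = 3865 - (-4 + (-9/28 + 20/5)) = 3865 - (-4 + (-9*1/28 + 20*(1/5))) = 3865 - (-4 + (-9/28 + 4)) = 3865 - (-4 + 103/28) = 3865 - 1*(-9/28) = 3865 + 9/28 = 108229/28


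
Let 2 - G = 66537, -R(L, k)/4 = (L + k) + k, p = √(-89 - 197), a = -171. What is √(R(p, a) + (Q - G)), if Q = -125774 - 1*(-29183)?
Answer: 2*√(-7172 - I*√286) ≈ 0.19969 - 169.38*I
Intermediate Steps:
p = I*√286 (p = √(-286) = I*√286 ≈ 16.912*I)
R(L, k) = -8*k - 4*L (R(L, k) = -4*((L + k) + k) = -4*(L + 2*k) = -8*k - 4*L)
G = -66535 (G = 2 - 1*66537 = 2 - 66537 = -66535)
Q = -96591 (Q = -125774 + 29183 = -96591)
√(R(p, a) + (Q - G)) = √((-8*(-171) - 4*I*√286) + (-96591 - 1*(-66535))) = √((1368 - 4*I*√286) + (-96591 + 66535)) = √((1368 - 4*I*√286) - 30056) = √(-28688 - 4*I*√286)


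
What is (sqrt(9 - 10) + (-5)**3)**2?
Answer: (-125 + I)**2 ≈ 15624.0 - 250.0*I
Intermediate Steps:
(sqrt(9 - 10) + (-5)**3)**2 = (sqrt(-1) - 125)**2 = (I - 125)**2 = (-125 + I)**2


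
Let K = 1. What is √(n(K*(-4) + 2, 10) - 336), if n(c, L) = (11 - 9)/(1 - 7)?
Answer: I*√3027/3 ≈ 18.339*I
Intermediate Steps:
n(c, L) = -⅓ (n(c, L) = 2/(-6) = 2*(-⅙) = -⅓)
√(n(K*(-4) + 2, 10) - 336) = √(-⅓ - 336) = √(-1009/3) = I*√3027/3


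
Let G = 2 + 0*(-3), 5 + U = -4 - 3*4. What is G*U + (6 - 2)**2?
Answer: -26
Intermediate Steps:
U = -21 (U = -5 + (-4 - 3*4) = -5 + (-4 - 12) = -5 - 16 = -21)
G = 2 (G = 2 + 0 = 2)
G*U + (6 - 2)**2 = 2*(-21) + (6 - 2)**2 = -42 + 4**2 = -42 + 16 = -26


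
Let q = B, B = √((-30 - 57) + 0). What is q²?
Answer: -87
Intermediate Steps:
B = I*√87 (B = √(-87 + 0) = √(-87) = I*√87 ≈ 9.3274*I)
q = I*√87 ≈ 9.3274*I
q² = (I*√87)² = -87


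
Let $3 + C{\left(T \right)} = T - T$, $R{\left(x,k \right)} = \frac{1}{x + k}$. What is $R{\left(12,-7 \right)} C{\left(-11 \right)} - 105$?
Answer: $- \frac{528}{5} \approx -105.6$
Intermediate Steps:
$R{\left(x,k \right)} = \frac{1}{k + x}$
$C{\left(T \right)} = -3$ ($C{\left(T \right)} = -3 + \left(T - T\right) = -3 + 0 = -3$)
$R{\left(12,-7 \right)} C{\left(-11 \right)} - 105 = \frac{1}{-7 + 12} \left(-3\right) - 105 = \frac{1}{5} \left(-3\right) - 105 = - \frac{3}{5} - 105 = - \frac{528}{5}$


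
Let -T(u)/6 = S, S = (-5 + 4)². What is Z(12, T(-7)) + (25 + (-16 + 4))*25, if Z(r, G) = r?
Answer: 337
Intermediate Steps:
S = 1 (S = (-1)² = 1)
T(u) = -6 (T(u) = -6*1 = -6)
Z(12, T(-7)) + (25 + (-16 + 4))*25 = 12 + (25 + (-16 + 4))*25 = 12 + (25 - 12)*25 = 12 + 13*25 = 12 + 325 = 337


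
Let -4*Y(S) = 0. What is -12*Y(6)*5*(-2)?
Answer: 0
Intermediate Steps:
Y(S) = 0 (Y(S) = -¼*0 = 0)
-12*Y(6)*5*(-2) = -12*0*5*(-2) = -0*(-2) = -12*0 = 0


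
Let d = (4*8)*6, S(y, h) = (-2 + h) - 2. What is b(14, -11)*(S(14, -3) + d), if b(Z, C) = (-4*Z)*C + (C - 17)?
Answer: 108780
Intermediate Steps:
S(y, h) = -4 + h
b(Z, C) = -17 + C - 4*C*Z (b(Z, C) = -4*C*Z + (-17 + C) = -17 + C - 4*C*Z)
d = 192 (d = 32*6 = 192)
b(14, -11)*(S(14, -3) + d) = (-17 - 11 - 4*(-11)*14)*((-4 - 3) + 192) = (-17 - 11 + 616)*(-7 + 192) = 588*185 = 108780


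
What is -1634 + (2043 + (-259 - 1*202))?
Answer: -52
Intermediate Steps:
-1634 + (2043 + (-259 - 1*202)) = -1634 + (2043 + (-259 - 202)) = -1634 + (2043 - 461) = -1634 + 1582 = -52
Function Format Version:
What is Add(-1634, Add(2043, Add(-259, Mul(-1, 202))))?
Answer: -52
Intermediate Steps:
Add(-1634, Add(2043, Add(-259, Mul(-1, 202)))) = Add(-1634, Add(2043, Add(-259, -202))) = Add(-1634, Add(2043, -461)) = Add(-1634, 1582) = -52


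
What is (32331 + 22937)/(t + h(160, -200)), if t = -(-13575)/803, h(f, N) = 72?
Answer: 44380204/71391 ≈ 621.65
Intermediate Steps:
t = 13575/803 (t = -(-13575)/803 = -1*(-13575/803) = 13575/803 ≈ 16.905)
(32331 + 22937)/(t + h(160, -200)) = (32331 + 22937)/(13575/803 + 72) = 55268/(71391/803) = 55268*(803/71391) = 44380204/71391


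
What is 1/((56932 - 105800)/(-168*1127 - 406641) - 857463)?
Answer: -595977/511028177483 ≈ -1.1662e-6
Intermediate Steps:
1/((56932 - 105800)/(-168*1127 - 406641) - 857463) = 1/(-48868/(-189336 - 406641) - 857463) = 1/(-48868/(-595977) - 857463) = 1/(-48868*(-1/595977) - 857463) = 1/(48868/595977 - 857463) = 1/(-511028177483/595977) = -595977/511028177483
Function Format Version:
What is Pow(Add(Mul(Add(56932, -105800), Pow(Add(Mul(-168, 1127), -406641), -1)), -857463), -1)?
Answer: Rational(-595977, 511028177483) ≈ -1.1662e-6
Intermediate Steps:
Pow(Add(Mul(Add(56932, -105800), Pow(Add(Mul(-168, 1127), -406641), -1)), -857463), -1) = Pow(Add(Mul(-48868, Pow(Add(-189336, -406641), -1)), -857463), -1) = Pow(Add(Mul(-48868, Pow(-595977, -1)), -857463), -1) = Pow(Add(Mul(-48868, Rational(-1, 595977)), -857463), -1) = Pow(Add(Rational(48868, 595977), -857463), -1) = Pow(Rational(-511028177483, 595977), -1) = Rational(-595977, 511028177483)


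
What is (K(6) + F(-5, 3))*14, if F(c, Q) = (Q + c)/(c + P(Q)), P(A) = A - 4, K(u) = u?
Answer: 266/3 ≈ 88.667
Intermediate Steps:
P(A) = -4 + A
F(c, Q) = (Q + c)/(-4 + Q + c) (F(c, Q) = (Q + c)/(c + (-4 + Q)) = (Q + c)/(-4 + Q + c))
(K(6) + F(-5, 3))*14 = (6 + (3 - 5)/(-4 + 3 - 5))*14 = (6 - 2/(-6))*14 = (6 - ⅙*(-2))*14 = (6 + ⅓)*14 = (19/3)*14 = 266/3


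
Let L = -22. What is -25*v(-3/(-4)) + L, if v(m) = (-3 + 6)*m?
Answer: -313/4 ≈ -78.250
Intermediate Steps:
v(m) = 3*m
-25*v(-3/(-4)) + L = -75*(-3/(-4)) - 22 = -75*(-3*(-1/4)) - 22 = -75*3/4 - 22 = -25*9/4 - 22 = -225/4 - 22 = -313/4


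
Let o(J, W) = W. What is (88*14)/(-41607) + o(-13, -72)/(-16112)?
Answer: -2106785/83796498 ≈ -0.025142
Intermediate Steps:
(88*14)/(-41607) + o(-13, -72)/(-16112) = (88*14)/(-41607) - 72/(-16112) = 1232*(-1/41607) - 72*(-1/16112) = -1232/41607 + 9/2014 = -2106785/83796498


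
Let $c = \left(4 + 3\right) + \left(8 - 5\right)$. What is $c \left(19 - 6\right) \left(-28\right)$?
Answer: $-3640$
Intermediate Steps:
$c = 10$ ($c = 7 + \left(8 - 5\right) = 7 + 3 = 10$)
$c \left(19 - 6\right) \left(-28\right) = 10 \left(19 - 6\right) \left(-28\right) = 10 \cdot 13 \left(-28\right) = 130 \left(-28\right) = -3640$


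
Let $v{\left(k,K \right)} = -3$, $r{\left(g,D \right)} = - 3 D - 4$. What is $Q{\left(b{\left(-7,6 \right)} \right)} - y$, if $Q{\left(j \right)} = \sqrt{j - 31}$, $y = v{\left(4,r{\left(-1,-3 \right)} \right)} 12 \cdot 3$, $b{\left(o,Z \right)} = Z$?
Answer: $108 + 5 i \approx 108.0 + 5.0 i$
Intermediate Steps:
$r{\left(g,D \right)} = -4 - 3 D$
$y = -108$ ($y = \left(-3\right) 12 \cdot 3 = \left(-36\right) 3 = -108$)
$Q{\left(j \right)} = \sqrt{-31 + j}$
$Q{\left(b{\left(-7,6 \right)} \right)} - y = \sqrt{-31 + 6} - -108 = \sqrt{-25} + 108 = 5 i + 108 = 108 + 5 i$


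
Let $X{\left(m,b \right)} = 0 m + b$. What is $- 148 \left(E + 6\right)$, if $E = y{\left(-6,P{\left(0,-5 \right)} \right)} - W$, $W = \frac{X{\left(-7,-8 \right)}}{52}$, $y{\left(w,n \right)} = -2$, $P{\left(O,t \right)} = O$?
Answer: $- \frac{7992}{13} \approx -614.77$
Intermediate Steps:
$X{\left(m,b \right)} = b$ ($X{\left(m,b \right)} = 0 + b = b$)
$W = - \frac{2}{13}$ ($W = - \frac{8}{52} = \left(-8\right) \frac{1}{52} = - \frac{2}{13} \approx -0.15385$)
$E = - \frac{24}{13}$ ($E = -2 - - \frac{2}{13} = -2 + \frac{2}{13} = - \frac{24}{13} \approx -1.8462$)
$- 148 \left(E + 6\right) = - 148 \left(- \frac{24}{13} + 6\right) = \left(-148\right) \frac{54}{13} = - \frac{7992}{13}$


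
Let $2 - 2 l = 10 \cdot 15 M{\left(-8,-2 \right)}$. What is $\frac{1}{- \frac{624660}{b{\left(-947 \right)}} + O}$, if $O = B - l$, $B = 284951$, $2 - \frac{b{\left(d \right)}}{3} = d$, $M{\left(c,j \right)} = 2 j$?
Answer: $\frac{949}{269924630} \approx 3.5158 \cdot 10^{-6}$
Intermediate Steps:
$b{\left(d \right)} = 6 - 3 d$
$l = 301$ ($l = 1 - \frac{10 \cdot 15 \cdot 2 \left(-2\right)}{2} = 1 - \frac{150 \left(-4\right)}{2} = 1 - -300 = 1 + 300 = 301$)
$O = 284650$ ($O = 284951 - 301 = 284650$)
$\frac{1}{- \frac{624660}{b{\left(-947 \right)}} + O} = \frac{1}{- \frac{624660}{6 - -2841} + 284650} = \frac{1}{- \frac{624660}{6 + 2841} + 284650} = \frac{1}{- \frac{624660}{2847} + 284650} = \frac{1}{\left(-624660\right) \frac{1}{2847} + 284650} = \frac{1}{- \frac{208220}{949} + 284650} = \frac{1}{\frac{269924630}{949}} = \frac{949}{269924630}$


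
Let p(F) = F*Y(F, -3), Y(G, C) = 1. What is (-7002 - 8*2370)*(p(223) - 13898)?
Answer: 355030350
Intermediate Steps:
p(F) = F (p(F) = F*1 = F)
(-7002 - 8*2370)*(p(223) - 13898) = (-7002 - 8*2370)*(223 - 13898) = (-7002 - 18960)*(-13675) = -25962*(-13675) = 355030350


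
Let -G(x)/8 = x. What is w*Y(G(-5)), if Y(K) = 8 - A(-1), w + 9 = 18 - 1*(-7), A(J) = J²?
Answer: 112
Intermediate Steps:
G(x) = -8*x
w = 16 (w = -9 + (18 - 1*(-7)) = -9 + (18 + 7) = -9 + 25 = 16)
Y(K) = 7 (Y(K) = 8 - 1*(-1)² = 8 - 1*1 = 8 - 1 = 7)
w*Y(G(-5)) = 16*7 = 112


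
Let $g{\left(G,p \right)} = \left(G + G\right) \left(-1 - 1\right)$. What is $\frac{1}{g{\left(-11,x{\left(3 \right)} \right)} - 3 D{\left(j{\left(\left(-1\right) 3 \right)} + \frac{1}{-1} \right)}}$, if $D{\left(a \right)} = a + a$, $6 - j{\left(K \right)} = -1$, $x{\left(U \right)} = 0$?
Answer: $\frac{1}{8} \approx 0.125$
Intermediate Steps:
$g{\left(G,p \right)} = - 4 G$ ($g{\left(G,p \right)} = 2 G \left(-2\right) = - 4 G$)
$j{\left(K \right)} = 7$ ($j{\left(K \right)} = 6 - -1 = 6 + 1 = 7$)
$D{\left(a \right)} = 2 a$
$\frac{1}{g{\left(-11,x{\left(3 \right)} \right)} - 3 D{\left(j{\left(\left(-1\right) 3 \right)} + \frac{1}{-1} \right)}} = \frac{1}{\left(-4\right) \left(-11\right) - 3 \cdot 2 \left(7 + \frac{1}{-1}\right)} = \frac{1}{44 - 3 \cdot 2 \left(7 - 1\right)} = \frac{1}{44 - 3 \cdot 2 \cdot 6} = \frac{1}{44 - 36} = \frac{1}{8}$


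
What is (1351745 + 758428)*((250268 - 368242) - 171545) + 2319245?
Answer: -610932857542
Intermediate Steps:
(1351745 + 758428)*((250268 - 368242) - 171545) + 2319245 = 2110173*(-117974 - 171545) + 2319245 = 2110173*(-289519) + 2319245 = -610935176787 + 2319245 = -610932857542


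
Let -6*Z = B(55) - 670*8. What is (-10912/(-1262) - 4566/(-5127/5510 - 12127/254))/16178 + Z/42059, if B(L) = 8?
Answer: 100691594350889655/3656038112820884167 ≈ 0.027541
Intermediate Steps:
Z = 892 (Z = -(8 - 670*8)/6 = -(8 - 1*5360)/6 = -(8 - 5360)/6 = -1/6*(-5352) = 892)
(-10912/(-1262) - 4566/(-5127/5510 - 12127/254))/16178 + Z/42059 = (-10912/(-1262) - 4566/(-5127/5510 - 12127/254))/16178 + 892/42059 = (-10912*(-1/1262) - 4566/(-5127*1/5510 - 12127*1/254))*(1/16178) + 892*(1/42059) = (5456/631 - 4566/(-5127/5510 - 12127/254))*(1/16178) + 892/42059 = (5456/631 - 4566/(-17030507/349885))*(1/16178) + 892/42059 = (5456/631 - 4566*(-349885/17030507))*(1/16178) + 892/42059 = (5456/631 + 1597574910/17030507)*(1/16178) + 892/42059 = (1100988214402/10746249917)*(1/16178) + 892/42059 = 550494107201/86926415578613 + 892/42059 = 100691594350889655/3656038112820884167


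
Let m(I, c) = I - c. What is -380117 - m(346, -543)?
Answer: -381006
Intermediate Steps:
-380117 - m(346, -543) = -380117 - (346 - 1*(-543)) = -380117 - (346 + 543) = -380117 - 1*889 = -380117 - 889 = -381006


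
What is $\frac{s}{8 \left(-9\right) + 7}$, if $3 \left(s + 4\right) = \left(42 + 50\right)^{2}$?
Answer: $- \frac{8452}{195} \approx -43.344$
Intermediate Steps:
$s = \frac{8452}{3}$ ($s = -4 + \frac{\left(42 + 50\right)^{2}}{3} = -4 + \frac{92^{2}}{3} = -4 + \frac{1}{3} \cdot 8464 = -4 + \frac{8464}{3} = \frac{8452}{3} \approx 2817.3$)
$\frac{s}{8 \left(-9\right) + 7} = \frac{8452}{3 \left(8 \left(-9\right) + 7\right)} = \frac{8452}{3 \left(-72 + 7\right)} = \frac{8452}{3 \left(-65\right)} = \frac{8452}{3} \left(- \frac{1}{65}\right) = - \frac{8452}{195}$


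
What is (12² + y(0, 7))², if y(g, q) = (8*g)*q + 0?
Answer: 20736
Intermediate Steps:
y(g, q) = 8*g*q (y(g, q) = 8*g*q + 0 = 8*g*q)
(12² + y(0, 7))² = (12² + 8*0*7)² = (144 + 0)² = 144² = 20736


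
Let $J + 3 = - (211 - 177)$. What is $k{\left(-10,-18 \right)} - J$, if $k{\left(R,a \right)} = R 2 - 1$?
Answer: $16$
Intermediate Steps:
$k{\left(R,a \right)} = -1 + 2 R$ ($k{\left(R,a \right)} = 2 R - 1 = -1 + 2 R$)
$J = -37$ ($J = -3 - \left(211 - 177\right) = -3 - 34 = -37$)
$k{\left(-10,-18 \right)} - J = \left(-1 + 2 \left(-10\right)\right) - -37 = \left(-1 - 20\right) + 37 = -21 + 37 = 16$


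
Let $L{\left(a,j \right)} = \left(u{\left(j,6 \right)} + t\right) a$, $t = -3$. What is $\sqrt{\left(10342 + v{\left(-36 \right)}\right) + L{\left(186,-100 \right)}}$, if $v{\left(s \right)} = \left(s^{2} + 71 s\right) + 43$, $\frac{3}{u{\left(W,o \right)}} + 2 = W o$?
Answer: $\frac{2 \sqrt{194023697}}{301} \approx 92.553$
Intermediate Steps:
$u{\left(W,o \right)} = \frac{3}{-2 + W o}$
$v{\left(s \right)} = 43 + s^{2} + 71 s$
$L{\left(a,j \right)} = a \left(-3 + \frac{3}{-2 + 6 j}\right)$ ($L{\left(a,j \right)} = \left(\frac{3}{-2 + j 6} - 3\right) a = \left(\frac{3}{-2 + 6 j} - 3\right) a = \left(-3 + \frac{3}{-2 + 6 j}\right) a = a \left(-3 + \frac{3}{-2 + 6 j}\right)$)
$\sqrt{\left(10342 + v{\left(-36 \right)}\right) + L{\left(186,-100 \right)}} = \sqrt{\left(10342 + \left(43 + \left(-36\right)^{2} + 71 \left(-36\right)\right)\right) + \frac{9}{2} \cdot 186 \frac{1}{-1 + 3 \left(-100\right)} \left(1 - -200\right)} = \sqrt{\left(10342 + \left(43 + 1296 - 2556\right)\right) + \frac{9}{2} \cdot 186 \frac{1}{-1 - 300} \left(1 + 200\right)} = \sqrt{\left(10342 - 1217\right) + \frac{9}{2} \cdot 186 \frac{1}{-301} \cdot 201} = \sqrt{9125 + \frac{9}{2} \cdot 186 \left(- \frac{1}{301}\right) 201} = \sqrt{9125 - \frac{168237}{301}} = \sqrt{\frac{2578388}{301}} = \frac{2 \sqrt{194023697}}{301}$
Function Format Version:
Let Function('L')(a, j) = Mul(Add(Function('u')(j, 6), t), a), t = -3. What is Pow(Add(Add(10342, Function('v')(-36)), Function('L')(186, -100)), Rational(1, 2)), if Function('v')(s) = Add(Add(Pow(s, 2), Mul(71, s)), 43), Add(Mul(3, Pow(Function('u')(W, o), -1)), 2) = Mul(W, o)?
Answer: Mul(Rational(2, 301), Pow(194023697, Rational(1, 2))) ≈ 92.553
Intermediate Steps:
Function('u')(W, o) = Mul(3, Pow(Add(-2, Mul(W, o)), -1))
Function('v')(s) = Add(43, Pow(s, 2), Mul(71, s))
Function('L')(a, j) = Mul(a, Add(-3, Mul(3, Pow(Add(-2, Mul(6, j)), -1)))) (Function('L')(a, j) = Mul(Add(Mul(3, Pow(Add(-2, Mul(j, 6)), -1)), -3), a) = Mul(Add(Mul(3, Pow(Add(-2, Mul(6, j)), -1)), -3), a) = Mul(Add(-3, Mul(3, Pow(Add(-2, Mul(6, j)), -1))), a) = Mul(a, Add(-3, Mul(3, Pow(Add(-2, Mul(6, j)), -1)))))
Pow(Add(Add(10342, Function('v')(-36)), Function('L')(186, -100)), Rational(1, 2)) = Pow(Add(Add(10342, Add(43, Pow(-36, 2), Mul(71, -36))), Mul(Rational(9, 2), 186, Pow(Add(-1, Mul(3, -100)), -1), Add(1, Mul(-2, -100)))), Rational(1, 2)) = Pow(Add(Add(10342, Add(43, 1296, -2556)), Mul(Rational(9, 2), 186, Pow(Add(-1, -300), -1), Add(1, 200))), Rational(1, 2)) = Pow(Add(Add(10342, -1217), Mul(Rational(9, 2), 186, Pow(-301, -1), 201)), Rational(1, 2)) = Pow(Add(9125, Mul(Rational(9, 2), 186, Rational(-1, 301), 201)), Rational(1, 2)) = Pow(Add(9125, Rational(-168237, 301)), Rational(1, 2)) = Pow(Rational(2578388, 301), Rational(1, 2)) = Mul(Rational(2, 301), Pow(194023697, Rational(1, 2)))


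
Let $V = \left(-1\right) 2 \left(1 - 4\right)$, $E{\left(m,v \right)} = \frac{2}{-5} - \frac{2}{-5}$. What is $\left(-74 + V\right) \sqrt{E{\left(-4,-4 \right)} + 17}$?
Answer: $- 68 \sqrt{17} \approx -280.37$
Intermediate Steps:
$E{\left(m,v \right)} = 0$ ($E{\left(m,v \right)} = 2 \left(- \frac{1}{5}\right) - - \frac{2}{5} = - \frac{2}{5} + \frac{2}{5} = 0$)
$V = 6$ ($V = \left(-2\right) \left(-3\right) = 6$)
$\left(-74 + V\right) \sqrt{E{\left(-4,-4 \right)} + 17} = \left(-74 + 6\right) \sqrt{0 + 17} = - 68 \sqrt{17}$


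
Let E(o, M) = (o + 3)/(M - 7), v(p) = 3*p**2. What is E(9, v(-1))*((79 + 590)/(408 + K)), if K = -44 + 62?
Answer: -669/142 ≈ -4.7113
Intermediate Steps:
K = 18
E(o, M) = (3 + o)/(-7 + M)
E(9, v(-1))*((79 + 590)/(408 + K)) = ((3 + 9)/(-7 + 3*(-1)**2))*((79 + 590)/(408 + 18)) = (12/(-7 + 3*1))*(669/426) = (12/(-7 + 3))*(669*(1/426)) = (12/(-4))*(223/142) = -1/4*12*(223/142) = -3*223/142 = -669/142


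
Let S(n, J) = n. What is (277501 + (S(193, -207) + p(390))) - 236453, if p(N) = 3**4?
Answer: 41322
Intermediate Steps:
p(N) = 81
(277501 + (S(193, -207) + p(390))) - 236453 = (277501 + (193 + 81)) - 236453 = (277501 + 274) - 236453 = 277775 - 236453 = 41322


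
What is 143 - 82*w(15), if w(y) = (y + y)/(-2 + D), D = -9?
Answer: 4033/11 ≈ 366.64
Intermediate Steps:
w(y) = -2*y/11 (w(y) = (y + y)/(-2 - 9) = (2*y)/(-11) = (2*y)*(-1/11) = -2*y/11)
143 - 82*w(15) = 143 - (-164)*15/11 = 143 - 82*(-30/11) = 143 + 2460/11 = 4033/11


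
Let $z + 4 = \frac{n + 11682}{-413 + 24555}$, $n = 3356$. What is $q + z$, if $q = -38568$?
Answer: $- \frac{465595093}{12071} \approx -38571.0$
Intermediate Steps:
$z = - \frac{40765}{12071}$ ($z = -4 + \frac{3356 + 11682}{-413 + 24555} = -4 + \frac{15038}{24142} = -4 + 15038 \cdot \frac{1}{24142} = -4 + \frac{7519}{12071} = - \frac{40765}{12071} \approx -3.3771$)
$q + z = -38568 - \frac{40765}{12071} = - \frac{465595093}{12071}$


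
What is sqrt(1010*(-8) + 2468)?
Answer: 2*I*sqrt(1403) ≈ 74.913*I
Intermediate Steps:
sqrt(1010*(-8) + 2468) = sqrt(-8080 + 2468) = sqrt(-5612) = 2*I*sqrt(1403)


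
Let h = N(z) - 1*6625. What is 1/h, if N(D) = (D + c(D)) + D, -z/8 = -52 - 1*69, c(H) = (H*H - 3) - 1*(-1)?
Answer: 1/932333 ≈ 1.0726e-6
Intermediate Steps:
c(H) = -2 + H² (c(H) = (H² - 3) + 1 = (-3 + H²) + 1 = -2 + H²)
z = 968 (z = -8*(-52 - 1*69) = -8*(-52 - 69) = -8*(-121) = 968)
N(D) = -2 + D² + 2*D (N(D) = (D + (-2 + D²)) + D = (-2 + D + D²) + D = -2 + D² + 2*D)
h = 932333 (h = (-2 + 968² + 2*968) - 1*6625 = (-2 + 937024 + 1936) - 6625 = 938958 - 6625 = 932333)
1/h = 1/932333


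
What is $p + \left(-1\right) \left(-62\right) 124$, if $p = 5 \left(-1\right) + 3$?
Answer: $7686$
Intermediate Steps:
$p = -2$ ($p = -5 + 3 = -2$)
$p + \left(-1\right) \left(-62\right) 124 = -2 + \left(-1\right) \left(-62\right) 124 = -2 + 62 \cdot 124 = -2 + 7688 = 7686$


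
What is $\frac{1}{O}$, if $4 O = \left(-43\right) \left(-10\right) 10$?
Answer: $\frac{1}{1075} \approx 0.00093023$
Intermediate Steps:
$O = 1075$ ($O = \frac{\left(-43\right) \left(-10\right) 10}{4} = \frac{430 \cdot 10}{4} = \frac{1}{4} \cdot 4300 = 1075$)
$\frac{1}{O} = \frac{1}{1075}$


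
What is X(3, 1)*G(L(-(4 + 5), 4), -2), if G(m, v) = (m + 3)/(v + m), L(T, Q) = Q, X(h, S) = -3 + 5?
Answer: 7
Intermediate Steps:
X(h, S) = 2
G(m, v) = (3 + m)/(m + v)
X(3, 1)*G(L(-(4 + 5), 4), -2) = 2*((3 + 4)/(4 - 2)) = 2*(7/2) = 7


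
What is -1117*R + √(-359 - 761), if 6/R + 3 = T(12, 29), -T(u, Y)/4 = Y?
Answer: 6702/119 + 4*I*√70 ≈ 56.319 + 33.466*I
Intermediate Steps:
T(u, Y) = -4*Y
R = -6/119 (R = 6/(-3 - 4*29) = 6/(-3 - 116) = 6/(-119) = 6*(-1/119) = -6/119 ≈ -0.050420)
-1117*R + √(-359 - 761) = -1117*(-6/119) + √(-359 - 761) = 6702/119 + √(-1120) = 6702/119 + 4*I*√70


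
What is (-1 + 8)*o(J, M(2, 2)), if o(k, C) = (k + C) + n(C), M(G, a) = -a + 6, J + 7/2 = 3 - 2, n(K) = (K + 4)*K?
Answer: 469/2 ≈ 234.50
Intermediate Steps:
n(K) = K*(4 + K) (n(K) = (4 + K)*K = K*(4 + K))
J = -5/2 (J = -7/2 + (3 - 2) = -7/2 + 1 = -5/2 ≈ -2.5000)
M(G, a) = 6 - a
o(k, C) = C + k + C*(4 + C) (o(k, C) = (k + C) + C*(4 + C) = (C + k) + C*(4 + C) = C + k + C*(4 + C))
(-1 + 8)*o(J, M(2, 2)) = (-1 + 8)*((6 - 1*2) - 5/2 + (6 - 1*2)*(4 + (6 - 1*2))) = 7*((6 - 2) - 5/2 + (6 - 2)*(4 + (6 - 2))) = 7*(4 - 5/2 + 4*(4 + 4)) = 7*(4 - 5/2 + 4*8) = 7*(4 - 5/2 + 32) = 7*(67/2) = 469/2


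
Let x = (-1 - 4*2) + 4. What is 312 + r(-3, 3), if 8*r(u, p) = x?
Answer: 2491/8 ≈ 311.38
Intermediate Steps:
x = -5 (x = (-1 - 8) + 4 = -9 + 4 = -5)
r(u, p) = -5/8 (r(u, p) = (1/8)*(-5) = -5/8)
312 + r(-3, 3) = 312 - 5/8 = 2491/8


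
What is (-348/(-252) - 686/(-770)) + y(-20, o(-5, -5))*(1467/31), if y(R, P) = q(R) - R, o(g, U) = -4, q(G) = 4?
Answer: 40746584/35805 ≈ 1138.0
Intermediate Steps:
y(R, P) = 4 - R
(-348/(-252) - 686/(-770)) + y(-20, o(-5, -5))*(1467/31) = (-348/(-252) - 686/(-770)) + (4 - 1*(-20))*(1467/31) = (-348*(-1/252) - 686*(-1/770)) + (4 + 20)*(1467*(1/31)) = (29/21 + 49/55) + 24*(1467/31) = 2624/1155 + 35208/31 = 40746584/35805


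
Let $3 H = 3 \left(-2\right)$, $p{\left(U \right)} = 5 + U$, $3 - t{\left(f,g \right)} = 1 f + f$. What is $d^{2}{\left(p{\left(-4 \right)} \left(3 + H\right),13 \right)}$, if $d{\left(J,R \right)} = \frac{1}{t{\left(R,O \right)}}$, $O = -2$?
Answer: $\frac{1}{529} \approx 0.0018904$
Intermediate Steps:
$t{\left(f,g \right)} = 3 - 2 f$ ($t{\left(f,g \right)} = 3 - \left(1 f + f\right) = 3 - \left(f + f\right) = 3 - 2 f$)
$H = -2$ ($H = \frac{3 \left(-2\right)}{3} = \frac{1}{3} \left(-6\right) = -2$)
$d{\left(J,R \right)} = \frac{1}{3 - 2 R}$
$d^{2}{\left(p{\left(-4 \right)} \left(3 + H\right),13 \right)} = \left(- \frac{1}{-3 + 2 \cdot 13}\right)^{2} = \left(- \frac{1}{-3 + 26}\right)^{2} = \left(- \frac{1}{23}\right)^{2} = \frac{1}{529}$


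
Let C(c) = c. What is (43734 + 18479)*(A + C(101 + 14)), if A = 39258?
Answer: 2449512449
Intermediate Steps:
(43734 + 18479)*(A + C(101 + 14)) = (43734 + 18479)*(39258 + (101 + 14)) = 62213*(39258 + 115) = 62213*39373 = 2449512449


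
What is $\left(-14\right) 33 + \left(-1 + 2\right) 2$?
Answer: $-460$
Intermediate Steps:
$\left(-14\right) 33 + \left(-1 + 2\right) 2 = -462 + 1 \cdot 2 = -462 + 2 = -460$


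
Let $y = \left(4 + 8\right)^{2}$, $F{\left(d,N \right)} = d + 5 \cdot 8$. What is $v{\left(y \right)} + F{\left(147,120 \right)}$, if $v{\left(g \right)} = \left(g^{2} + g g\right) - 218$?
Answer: $41441$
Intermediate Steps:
$F{\left(d,N \right)} = 40 + d$ ($F{\left(d,N \right)} = d + 40 = 40 + d$)
$y = 144$ ($y = 12^{2} = 144$)
$v{\left(g \right)} = -218 + 2 g^{2}$ ($v{\left(g \right)} = \left(g^{2} + g^{2}\right) - 218 = 2 g^{2} - 218 = -218 + 2 g^{2}$)
$v{\left(y \right)} + F{\left(147,120 \right)} = \left(-218 + 2 \cdot 144^{2}\right) + \left(40 + 147\right) = \left(-218 + 2 \cdot 20736\right) + 187 = \left(-218 + 41472\right) + 187 = 41254 + 187 = 41441$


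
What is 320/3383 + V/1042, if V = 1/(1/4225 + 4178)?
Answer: 5885914178615/62224997851386 ≈ 0.094591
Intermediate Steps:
V = 4225/17652051 (V = 1/(1/4225 + 4178) = 1/(17652051/4225) = 4225/17652051 ≈ 0.00023935)
320/3383 + V/1042 = 320/3383 + (4225/17652051)/1042 = 320*(1/3383) + (4225/17652051)*(1/1042) = 320/3383 + 4225/18393437142 = 5885914178615/62224997851386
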